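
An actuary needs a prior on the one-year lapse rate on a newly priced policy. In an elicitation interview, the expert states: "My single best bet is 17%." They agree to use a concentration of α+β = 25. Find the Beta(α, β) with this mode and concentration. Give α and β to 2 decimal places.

For α,β > 1 the Beta mode is (α−1)/(α+β−2). With α+β = 25, the mode is (α−1)/23.
Set (α−1)/23 = 0.17 → α = 1 + 0.17·23 = 4.91.
β = 25 − α = 20.09.

α = 4.91, β = 20.09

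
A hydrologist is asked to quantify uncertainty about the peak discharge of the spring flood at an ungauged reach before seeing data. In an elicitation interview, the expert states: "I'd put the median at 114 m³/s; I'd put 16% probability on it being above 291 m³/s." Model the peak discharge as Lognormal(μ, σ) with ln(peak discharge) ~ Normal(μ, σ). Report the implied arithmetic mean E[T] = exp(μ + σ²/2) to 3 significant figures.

E[T] ≈ 178 m³/s

If T ~ Lognormal(μ,σ) then ln T ~ Normal(μ,σ), so the p-quantile of ln T is μ + z_p·σ.
ln(114) = 4.736 and ln(291) = 5.673; z_{0.5} = 0, z_{0.84} = 0.9945.
σ = (5.673 − 4.736)/(0.9945 − (0)) = 0.942.
μ = 4.736 − (0)·0.942 = 4.736.
E[T] = exp(μ + σ²/2) = exp(4.736 + 0.4440) = 178 m³/s.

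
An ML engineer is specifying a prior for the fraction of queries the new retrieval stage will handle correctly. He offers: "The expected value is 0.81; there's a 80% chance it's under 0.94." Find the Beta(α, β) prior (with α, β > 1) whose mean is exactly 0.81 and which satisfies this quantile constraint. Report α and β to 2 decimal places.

α ≈ 5.02, β ≈ 1.18

With mean 0.81 fixed, write α = 0.81s, β = 0.19s where s = α+β.
Need P(θ < 0.94) = 0.8 under Beta(0.81s, 0.19s). Normal approximation: (q−m)/√(m(1−m)/s) ≈ z_{0.8} = 0.842, so s ≈ 0.81·0.19·(0.842)²/(0.94−0.81)² = 6.5.
At s = 6.5: P(θ<0.94) ≈ 0.807. Adjusting to match 0.8 gives s ≈ 6.20.
So α = 0.81·6.20 ≈ 5.02, β = 0.19·6.20 ≈ 1.18.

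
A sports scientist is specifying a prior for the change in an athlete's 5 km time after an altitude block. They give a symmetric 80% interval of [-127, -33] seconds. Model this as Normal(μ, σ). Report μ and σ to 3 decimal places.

μ = -80.000, σ = 36.674

A symmetric 80% interval runs μ ± z·σ with z = 1.282.
Half-width = 47, so σ = 47/1.282 = 36.674.
μ is the interval midpoint, -80.000.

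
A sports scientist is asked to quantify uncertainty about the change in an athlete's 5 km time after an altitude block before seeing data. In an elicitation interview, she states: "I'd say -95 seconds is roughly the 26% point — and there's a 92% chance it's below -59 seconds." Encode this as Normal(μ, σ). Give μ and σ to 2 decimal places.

μ = -83.69, σ = 17.57

For Normal(μ,σ), the p-quantile is μ + z_p·σ. Here z_{0.26} = -0.6433, z_{0.92} = 1.405.
So -95 = μ − 0.6433σ and -59 = μ + 1.405σ.
Subtracting: σ = (-59 − -95)/(1.405 − (-0.6433)) = 17.57.
Then μ = -95 − (-0.6433)·17.57 = -83.69.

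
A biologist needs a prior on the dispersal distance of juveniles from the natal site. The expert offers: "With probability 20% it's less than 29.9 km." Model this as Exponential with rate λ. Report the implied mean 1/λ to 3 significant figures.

P(T < 29.9) = 1 − e^(−λ·29.9) = 0.2, so λ = −ln(1−0.2)/29.9 = −ln(0.8)/29.9 = 0.00746.
Mean = 1/λ = 134 km.

mean ≈ 134 km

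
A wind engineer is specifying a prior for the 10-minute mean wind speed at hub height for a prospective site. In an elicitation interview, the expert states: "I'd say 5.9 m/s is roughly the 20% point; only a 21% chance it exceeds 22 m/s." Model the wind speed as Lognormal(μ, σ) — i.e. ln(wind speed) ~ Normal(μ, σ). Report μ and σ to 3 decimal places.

If T ~ Lognormal(μ,σ) then ln T ~ Normal(μ,σ), so the p-quantile of ln T is μ + z_p·σ.
ln(5.9) = 1.775 and ln(22) = 3.091; z_{0.2} = -0.8416, z_{0.79} = 0.8064.
σ = (3.091 − 1.775)/(0.8064 − (-0.8416)) = 0.799.
μ = 1.775 − (-0.8416)·0.799 = 2.447.

μ ≈ 2.447, σ ≈ 0.799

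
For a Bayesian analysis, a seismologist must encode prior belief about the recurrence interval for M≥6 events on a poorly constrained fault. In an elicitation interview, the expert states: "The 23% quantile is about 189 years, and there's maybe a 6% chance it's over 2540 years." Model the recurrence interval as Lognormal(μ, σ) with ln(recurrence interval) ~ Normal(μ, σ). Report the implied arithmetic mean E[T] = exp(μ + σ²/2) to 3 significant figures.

If T ~ Lognormal(μ,σ) then ln T ~ Normal(μ,σ), so the p-quantile of ln T is μ + z_p·σ.
ln(189) = 5.242 and ln(2540) = 7.84; z_{0.23} = -0.7388, z_{0.94} = 1.555.
σ = (7.84 − 5.242)/(1.555 − (-0.7388)) = 1.133.
μ = 5.242 − (-0.7388)·1.133 = 6.079.
E[T] = exp(μ + σ²/2) = exp(6.079 + 0.6416) = 829 years.

E[T] ≈ 829 years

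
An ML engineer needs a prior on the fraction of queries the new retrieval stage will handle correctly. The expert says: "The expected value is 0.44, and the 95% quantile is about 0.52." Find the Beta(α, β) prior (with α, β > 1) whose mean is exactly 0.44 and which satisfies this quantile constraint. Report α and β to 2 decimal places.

α ≈ 46.20, β ≈ 58.81

With mean 0.44 fixed, write α = 0.44s, β = 0.56s where s = α+β.
Need P(θ < 0.52) = 0.95 under Beta(0.44s, 0.56s). Normal approximation: (q−m)/√(m(1−m)/s) ≈ z_{0.95} = 1.64, so s ≈ 0.44·0.56·(1.64)²/(0.52−0.44)² = 104.2.
At s = 104.2: P(θ<0.52) ≈ 0.949. Adjusting to match 0.95 gives s ≈ 105.01.
So α = 0.44·105.01 ≈ 46.20, β = 0.56·105.01 ≈ 58.81.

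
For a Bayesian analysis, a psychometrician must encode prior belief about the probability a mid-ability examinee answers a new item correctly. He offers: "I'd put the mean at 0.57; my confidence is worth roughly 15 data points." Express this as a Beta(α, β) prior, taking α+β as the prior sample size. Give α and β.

α = 8.55, β = 6.45

Under the effective-sample-size interpretation, Beta(α, β) has prior mean α/(α+β) and prior sample size α+β.
So α+β = 15 and α/(α+β) = 0.57, giving α = 0.57·15 = 8.55 and β = 15 − 8.55 = 6.45.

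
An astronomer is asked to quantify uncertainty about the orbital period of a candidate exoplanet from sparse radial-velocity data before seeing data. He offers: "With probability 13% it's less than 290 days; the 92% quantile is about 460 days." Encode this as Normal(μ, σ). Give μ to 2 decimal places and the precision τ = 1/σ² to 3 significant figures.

μ = 365.64, τ = 0.000222

For Normal(μ,σ), the p-quantile is μ + z_p·σ. Here z_{0.13} = -1.126, z_{0.92} = 1.405.
So 290 = μ − 1.126σ and 460 = μ + 1.405σ.
Subtracting: σ = (460 − 290)/(1.405 − (-1.126)) = 67.15.
Then μ = 290 − (-1.126)·67.15 = 365.64.
Precision τ = 1/σ² = 1/67.15² = 0.000222.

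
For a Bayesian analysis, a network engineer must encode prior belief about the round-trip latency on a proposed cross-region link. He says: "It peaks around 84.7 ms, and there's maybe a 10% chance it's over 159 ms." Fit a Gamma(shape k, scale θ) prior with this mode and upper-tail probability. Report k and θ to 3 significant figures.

k ≈ 5.82, θ ≈ 17.6

Gamma(k,θ) with k>1 has mode (k−1)θ, so θ = 84.7/(k−1).
Need P(X < 159) = 0.9 with θ tied to k this way. Start at k = 2, θ = 84.7: P(X<159) ≈ 0.560.
Too low — raise k to concentrate. Iterating converges to k ≈ 5.82.
Then θ = 84.7/(5.82−1) ≈ 17.6.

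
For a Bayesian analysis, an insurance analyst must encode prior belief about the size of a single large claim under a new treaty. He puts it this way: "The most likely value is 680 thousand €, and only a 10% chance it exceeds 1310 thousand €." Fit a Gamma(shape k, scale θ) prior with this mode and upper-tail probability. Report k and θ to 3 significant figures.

Gamma(k,θ) with k>1 has mode (k−1)θ, so θ = 680/(k−1).
Need P(X < 1310) = 0.9 with θ tied to k this way. Start at k = 2, θ = 680: P(X<1310) ≈ 0.574.
Too low — raise k to concentrate. Iterating converges to k ≈ 5.45.
Then θ = 680/(5.45−1) ≈ 153.

k ≈ 5.45, θ ≈ 153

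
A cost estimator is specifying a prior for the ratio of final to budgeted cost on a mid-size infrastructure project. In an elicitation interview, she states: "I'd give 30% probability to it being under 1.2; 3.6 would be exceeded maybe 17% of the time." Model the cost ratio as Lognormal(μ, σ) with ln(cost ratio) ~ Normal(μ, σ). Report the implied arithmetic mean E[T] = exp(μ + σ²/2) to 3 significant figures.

If T ~ Lognormal(μ,σ) then ln T ~ Normal(μ,σ), so the p-quantile of ln T is μ + z_p·σ.
ln(1.2) = 0.1823 and ln(3.6) = 1.281; z_{0.3} = -0.5244, z_{0.83} = 0.9542.
σ = (1.281 − 0.1823)/(0.9542 − (-0.5244)) = 0.743.
μ = 0.1823 − (-0.5244)·0.743 = 0.572.
E[T] = exp(μ + σ²/2) = exp(0.572 + 0.2760) = 2.33.

E[T] ≈ 2.33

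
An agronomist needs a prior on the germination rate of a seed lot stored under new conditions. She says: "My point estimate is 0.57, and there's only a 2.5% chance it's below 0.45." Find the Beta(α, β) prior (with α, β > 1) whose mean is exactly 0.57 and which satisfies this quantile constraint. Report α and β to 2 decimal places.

With mean 0.57 fixed, write α = 0.57s, β = 0.43s where s = α+β.
Need P(θ < 0.45) = 0.025 under Beta(0.57s, 0.43s). Normal approximation: (q−m)/√(m(1−m)/s) ≈ z_{0.025} = -1.96, so s ≈ 0.57·0.43·(-1.96)²/(0.45−0.57)² = 65.4.
At s = 65.4: P(θ<0.45) ≈ 0.026. Adjusting to match 0.025 gives s ≈ 66.17.
So α = 0.57·66.17 ≈ 37.72, β = 0.43·66.17 ≈ 28.45.

α ≈ 37.72, β ≈ 28.45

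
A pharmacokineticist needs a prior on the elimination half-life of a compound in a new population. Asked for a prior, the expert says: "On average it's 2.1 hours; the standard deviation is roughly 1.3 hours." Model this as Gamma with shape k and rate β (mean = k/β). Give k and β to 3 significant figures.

k ≈ 2.61, β ≈ 1.24

For Gamma(k, rate β): mean = k/β, variance = k/β², so CV = 1/√k.
CV = SD/mean = 1.3/2.1 = 0.619, hence k = 1/CV² = 2.61.
Then β = k/mean = 2.61/2.1 = 1.24.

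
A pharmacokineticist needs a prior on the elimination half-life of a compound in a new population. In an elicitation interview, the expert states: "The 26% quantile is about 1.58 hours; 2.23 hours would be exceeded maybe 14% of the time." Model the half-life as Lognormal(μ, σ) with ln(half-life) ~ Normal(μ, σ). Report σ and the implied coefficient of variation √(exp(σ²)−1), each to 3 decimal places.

σ ≈ 0.200, CV ≈ 0.202

If T ~ Lognormal(μ,σ) then ln T ~ Normal(μ,σ), so the p-quantile of ln T is μ + z_p·σ.
ln(1.58) = 0.4574 and ln(2.23) = 0.802; z_{0.26} = -0.6433, z_{0.86} = 1.08.
σ = (0.802 − 0.4574)/(1.08 − (-0.6433)) = 0.200.
μ = 0.4574 − (-0.6433)·0.200 = 0.586.
CV = √(exp(σ²)−1) = √(exp(0.0400)−1) = 0.202.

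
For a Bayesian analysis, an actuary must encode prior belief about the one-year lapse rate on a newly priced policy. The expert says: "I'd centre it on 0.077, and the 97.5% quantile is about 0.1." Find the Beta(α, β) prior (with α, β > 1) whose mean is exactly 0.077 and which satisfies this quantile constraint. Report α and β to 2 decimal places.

With mean 0.077 fixed, write α = 0.077s, β = 0.923s where s = α+β.
Need P(θ < 0.1) = 0.975 under Beta(0.077s, 0.923s). Normal approximation: (q−m)/√(m(1−m)/s) ≈ z_{0.975} = 1.96, so s ≈ 0.077·0.923·(1.96)²/(0.1−0.077)² = 516.1.
At s = 516.1: P(θ<0.1) ≈ 0.968. Adjusting to match 0.975 gives s ≈ 580.79.
So α = 0.077·580.79 ≈ 44.72, β = 0.923·580.79 ≈ 536.07.

α ≈ 44.72, β ≈ 536.07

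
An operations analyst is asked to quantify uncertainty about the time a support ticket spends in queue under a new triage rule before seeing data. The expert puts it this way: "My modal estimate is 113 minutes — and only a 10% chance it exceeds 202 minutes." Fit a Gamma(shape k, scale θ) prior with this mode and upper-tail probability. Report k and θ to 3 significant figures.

Gamma(k,θ) with k>1 has mode (k−1)θ, so θ = 113/(k−1).
Need P(X < 202) = 0.9 with θ tied to k this way. Start at k = 2, θ = 113: P(X<202) ≈ 0.533.
Too low — raise k to concentrate. Iterating converges to k ≈ 6.64.
Then θ = 113/(6.64−1) ≈ 20.

k ≈ 6.64, θ ≈ 20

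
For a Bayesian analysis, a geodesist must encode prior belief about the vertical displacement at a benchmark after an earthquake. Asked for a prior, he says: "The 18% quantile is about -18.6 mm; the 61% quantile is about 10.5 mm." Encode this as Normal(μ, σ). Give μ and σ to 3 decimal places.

μ = 3.696, σ = 24.358

For Normal(μ,σ), the p-quantile is μ + z_p·σ. Here z_{0.18} = -0.9154, z_{0.61} = 0.2793.
So -18.6 = μ − 0.9154σ and 10.5 = μ + 0.2793σ.
Subtracting: σ = (10.5 − -18.6)/(0.2793 − (-0.9154)) = 24.358.
Then μ = -18.6 − (-0.9154)·24.358 = 3.696.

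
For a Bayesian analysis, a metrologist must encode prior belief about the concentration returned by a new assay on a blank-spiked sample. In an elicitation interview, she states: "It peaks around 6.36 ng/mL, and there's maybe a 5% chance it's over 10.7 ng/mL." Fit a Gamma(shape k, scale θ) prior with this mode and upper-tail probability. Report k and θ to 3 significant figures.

Gamma(k,θ) with k>1 has mode (k−1)θ, so θ = 6.36/(k−1).
Need P(X < 10.7) = 0.95 with θ tied to k this way. Start at k = 2, θ = 6.36: P(X<10.7) ≈ 0.501.
Too low — raise k to concentrate. Iterating converges to k ≈ 11.3.
Then θ = 6.36/(11.3−1) ≈ 0.616.

k ≈ 11.3, θ ≈ 0.616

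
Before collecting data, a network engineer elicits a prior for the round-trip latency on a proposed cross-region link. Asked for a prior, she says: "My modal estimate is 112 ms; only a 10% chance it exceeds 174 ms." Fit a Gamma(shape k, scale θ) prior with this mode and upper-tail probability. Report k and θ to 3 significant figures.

Gamma(k,θ) with k>1 has mode (k−1)θ, so θ = 112/(k−1).
Need P(X < 174) = 0.9 with θ tied to k this way. Start at k = 2, θ = 112: P(X<174) ≈ 0.460.
Too low — raise k to concentrate. Iterating converges to k ≈ 10.6.
Then θ = 112/(10.6−1) ≈ 11.6.

k ≈ 10.6, θ ≈ 11.6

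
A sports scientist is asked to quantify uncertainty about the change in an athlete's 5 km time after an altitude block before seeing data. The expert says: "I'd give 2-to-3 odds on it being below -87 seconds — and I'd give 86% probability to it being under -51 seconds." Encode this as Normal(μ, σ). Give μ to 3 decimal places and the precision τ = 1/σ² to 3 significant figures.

For Normal(μ,σ), the p-quantile is μ + z_p·σ. Here z_{0.4} = -0.2533, z_{0.86} = 1.08.
So -87 = μ − 0.2533σ and -51 = μ + 1.08σ.
Subtracting: σ = (-51 − -87)/(1.08 − (-0.2533)) = 26.993.
Then μ = -87 − (-0.2533)·26.993 = -80.161.
Precision τ = 1/σ² = 1/26.99² = 0.00137.

μ = -80.161, τ = 0.00137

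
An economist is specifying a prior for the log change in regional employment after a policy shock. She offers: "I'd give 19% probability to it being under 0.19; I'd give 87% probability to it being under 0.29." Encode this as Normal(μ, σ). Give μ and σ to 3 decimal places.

μ = 0.234, σ = 0.050

The p-quantile of Normal(μ,σ) is μ + z_p·σ, with z_{0.19} = -0.8779 and z_{0.87} = 1.126.
Eliminate σ: μ = (z₂·x₁ − z₁·x₂)/(z₂ − z₁) = (1.126·0.19 − (-0.8779)·0.29)/2.004 = 0.234.
Then σ = (x₂ − x₁)/(z₂ − z₁) = (0.29 − 0.19)/2.004 = 0.050.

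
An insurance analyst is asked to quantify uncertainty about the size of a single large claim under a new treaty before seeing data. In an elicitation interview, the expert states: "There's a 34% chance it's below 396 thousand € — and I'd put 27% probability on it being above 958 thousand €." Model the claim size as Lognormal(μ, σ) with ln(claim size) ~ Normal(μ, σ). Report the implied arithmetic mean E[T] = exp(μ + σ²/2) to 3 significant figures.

If T ~ Lognormal(μ,σ) then ln T ~ Normal(μ,σ), so the p-quantile of ln T is μ + z_p·σ.
ln(396) = 5.981 and ln(958) = 6.865; z_{0.34} = -0.4125, z_{0.73} = 0.6128.
σ = (6.865 − 5.981)/(0.6128 − (-0.4125)) = 0.862.
μ = 5.981 − (-0.4125)·0.862 = 6.337.
E[T] = exp(μ + σ²/2) = exp(6.337 + 0.3712) = 819 thousand €.

E[T] ≈ 819 thousand €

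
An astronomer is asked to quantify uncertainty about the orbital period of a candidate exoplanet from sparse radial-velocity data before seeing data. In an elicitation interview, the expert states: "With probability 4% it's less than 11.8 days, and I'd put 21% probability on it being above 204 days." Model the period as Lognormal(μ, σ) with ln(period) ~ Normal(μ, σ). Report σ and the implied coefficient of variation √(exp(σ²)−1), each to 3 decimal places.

If T ~ Lognormal(μ,σ) then ln T ~ Normal(μ,σ), so the p-quantile of ln T is μ + z_p·σ.
ln(11.8) = 2.468 and ln(204) = 5.318; z_{0.04} = -1.751, z_{0.79} = 0.8064.
σ = (5.318 − 2.468)/(0.8064 − (-1.751)) = 1.115.
μ = 2.468 − (-1.751)·1.115 = 4.419.
CV = √(exp(σ²)−1) = √(exp(1.2422)−1) = 1.569.

σ ≈ 1.115, CV ≈ 1.569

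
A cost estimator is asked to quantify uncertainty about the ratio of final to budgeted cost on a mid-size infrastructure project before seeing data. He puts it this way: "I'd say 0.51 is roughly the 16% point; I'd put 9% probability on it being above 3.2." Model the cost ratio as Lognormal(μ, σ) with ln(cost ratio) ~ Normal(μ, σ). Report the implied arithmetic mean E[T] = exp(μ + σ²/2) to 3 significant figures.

If T ~ Lognormal(μ,σ) then ln T ~ Normal(μ,σ), so the p-quantile of ln T is μ + z_p·σ.
ln(0.51) = -0.6733 and ln(3.2) = 1.163; z_{0.16} = -0.9945, z_{0.91} = 1.341.
σ = (1.163 − -0.6733)/(1.341 − (-0.9945)) = 0.786.
μ = -0.6733 − (-0.9945)·0.786 = 0.109.
E[T] = exp(μ + σ²/2) = exp(0.109 + 0.3092) = 1.52.

E[T] ≈ 1.52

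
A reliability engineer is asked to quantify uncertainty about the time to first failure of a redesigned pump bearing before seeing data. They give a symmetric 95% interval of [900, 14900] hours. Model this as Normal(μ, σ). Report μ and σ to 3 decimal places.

μ = 7900.000, σ = 3571.494

A symmetric 95% interval runs μ ± z·σ with z = 1.96.
Half-width = 7000, so σ = 7000/1.96 = 3571.494.
μ is the interval midpoint, 7900.000.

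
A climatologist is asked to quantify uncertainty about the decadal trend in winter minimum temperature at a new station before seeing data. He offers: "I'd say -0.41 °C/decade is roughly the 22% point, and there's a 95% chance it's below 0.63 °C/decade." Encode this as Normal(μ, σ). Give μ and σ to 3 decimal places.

The p-quantile of Normal(μ,σ) is μ + z_p·σ, with z_{0.22} = -0.7722 and z_{0.95} = 1.645.
Eliminate σ: μ = (z₂·x₁ − z₁·x₂)/(z₂ − z₁) = (1.645·-0.41 − (-0.7722)·0.63)/2.417 = -0.078.
Then σ = (x₂ − x₁)/(z₂ − z₁) = (0.63 − -0.41)/2.417 = 0.430.

μ = -0.078, σ = 0.430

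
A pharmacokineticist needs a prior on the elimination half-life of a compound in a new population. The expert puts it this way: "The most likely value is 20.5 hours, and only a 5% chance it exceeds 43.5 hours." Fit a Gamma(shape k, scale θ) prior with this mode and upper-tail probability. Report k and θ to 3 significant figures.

Gamma(k,θ) with k>1 has mode (k−1)θ, so θ = 20.5/(k−1).
Need P(X < 43.5) = 0.95 with θ tied to k this way. Start at k = 2, θ = 20.5: P(X<43.5) ≈ 0.626.
Too low — raise k to concentrate. Iterating converges to k ≈ 5.88.
Then θ = 20.5/(5.88−1) ≈ 4.2.

k ≈ 5.88, θ ≈ 4.2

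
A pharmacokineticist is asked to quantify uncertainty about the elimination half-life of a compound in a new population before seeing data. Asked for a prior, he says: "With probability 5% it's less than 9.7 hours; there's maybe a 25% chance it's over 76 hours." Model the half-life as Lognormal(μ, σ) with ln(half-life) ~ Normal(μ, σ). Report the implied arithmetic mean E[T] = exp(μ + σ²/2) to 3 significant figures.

E[T] ≈ 61.9 hours

If T ~ Lognormal(μ,σ) then ln T ~ Normal(μ,σ), so the p-quantile of ln T is μ + z_p·σ.
ln(9.7) = 2.272 and ln(76) = 4.331; z_{0.05} = -1.645, z_{0.75} = 0.6745.
σ = (4.331 − 2.272)/(0.6745 − (-1.645)) = 0.888.
μ = 2.272 − (-1.645)·0.888 = 3.732.
E[T] = exp(μ + σ²/2) = exp(3.732 + 0.3939) = 61.9 hours.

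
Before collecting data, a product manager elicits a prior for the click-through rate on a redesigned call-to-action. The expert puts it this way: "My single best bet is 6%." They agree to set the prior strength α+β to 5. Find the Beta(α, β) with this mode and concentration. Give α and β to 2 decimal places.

α = 1.18, β = 3.82

For α,β > 1 the Beta mode is (α−1)/(α+β−2). With α+β = 5, the mode is (α−1)/3.
Set (α−1)/3 = 0.06 → α = 1 + 0.06·3 = 1.18.
β = 5 − α = 3.82.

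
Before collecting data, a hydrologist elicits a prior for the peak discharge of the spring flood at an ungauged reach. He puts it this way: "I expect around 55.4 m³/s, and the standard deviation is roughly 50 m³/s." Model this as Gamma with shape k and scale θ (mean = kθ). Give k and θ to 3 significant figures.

For Gamma(k, scale θ): mean = kθ, variance = kθ², so CV = 1/√k.
CV = SD/mean = 50/55.4 = 0.9025, hence k = 1/CV² = 1.23.
Then θ = mean/k = 55.4/1.23 = 45.1.

k ≈ 1.23, θ ≈ 45.1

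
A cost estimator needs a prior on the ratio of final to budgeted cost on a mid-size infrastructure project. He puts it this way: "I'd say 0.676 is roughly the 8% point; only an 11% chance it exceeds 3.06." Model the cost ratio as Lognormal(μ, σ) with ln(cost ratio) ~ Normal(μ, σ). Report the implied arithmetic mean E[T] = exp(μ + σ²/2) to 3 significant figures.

E[T] ≈ 1.78

If T ~ Lognormal(μ,σ) then ln T ~ Normal(μ,σ), so the p-quantile of ln T is μ + z_p·σ.
ln(0.676) = -0.3916 and ln(3.06) = 1.118; z_{0.08} = -1.405, z_{0.89} = 1.227.
σ = (1.118 − -0.3916)/(1.227 − (-1.405)) = 0.574.
μ = -0.3916 − (-1.405)·0.574 = 0.415.
E[T] = exp(μ + σ²/2) = exp(0.415 + 0.1646) = 1.78.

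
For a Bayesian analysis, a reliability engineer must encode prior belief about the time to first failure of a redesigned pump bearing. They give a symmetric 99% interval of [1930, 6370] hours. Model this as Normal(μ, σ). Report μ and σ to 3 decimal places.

μ = 4150.000, σ = 861.858

A symmetric 99% interval runs μ ± z·σ with z = 2.576.
Half-width = 2220, so σ = 2220/2.576 = 861.858.
μ is the interval midpoint, 4150.000.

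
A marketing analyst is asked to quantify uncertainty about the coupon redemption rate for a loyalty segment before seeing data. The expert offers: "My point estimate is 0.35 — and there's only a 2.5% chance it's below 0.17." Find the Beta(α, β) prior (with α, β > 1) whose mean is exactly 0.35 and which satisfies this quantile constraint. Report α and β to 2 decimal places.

α ≈ 7.67, β ≈ 14.24

With mean 0.35 fixed, write α = 0.35s, β = 0.65s where s = α+β.
Need P(θ < 0.17) = 0.025 under Beta(0.35s, 0.65s). Normal approximation: (q−m)/√(m(1−m)/s) ≈ z_{0.025} = -1.96, so s ≈ 0.35·0.65·(-1.96)²/(0.17−0.35)² = 27.0.
At s = 27.0: P(θ<0.17) ≈ 0.014. Adjusting to match 0.025 gives s ≈ 21.91.
So α = 0.35·21.91 ≈ 7.67, β = 0.65·21.91 ≈ 14.24.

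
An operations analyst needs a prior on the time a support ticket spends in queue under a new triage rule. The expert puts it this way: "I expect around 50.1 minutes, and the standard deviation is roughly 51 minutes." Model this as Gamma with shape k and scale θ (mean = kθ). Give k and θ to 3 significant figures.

For Gamma(k, scale θ): mean = kθ, variance = kθ², so CV = 1/√k.
CV = SD/mean = 51/50.1 = 1.018, hence k = 1/CV² = 0.965.
Then θ = mean/k = 50.1/0.965 = 51.9.

k ≈ 0.965, θ ≈ 51.9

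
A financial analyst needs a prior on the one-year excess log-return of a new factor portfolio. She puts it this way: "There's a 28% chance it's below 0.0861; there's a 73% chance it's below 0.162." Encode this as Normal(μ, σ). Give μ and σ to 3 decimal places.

The p-quantile of Normal(μ,σ) is μ + z_p·σ, with z_{0.28} = -0.5828 and z_{0.73} = 0.6128.
Eliminate σ: μ = (z₂·x₁ − z₁·x₂)/(z₂ − z₁) = (0.6128·0.0861 − (-0.5828)·0.162)/1.196 = 0.123.
Then σ = (x₂ − x₁)/(z₂ − z₁) = (0.162 − 0.0861)/1.196 = 0.063.

μ = 0.123, σ = 0.063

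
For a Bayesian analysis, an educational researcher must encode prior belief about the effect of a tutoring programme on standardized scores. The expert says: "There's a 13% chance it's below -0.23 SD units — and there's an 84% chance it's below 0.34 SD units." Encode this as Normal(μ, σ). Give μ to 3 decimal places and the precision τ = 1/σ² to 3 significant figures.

μ = 0.073, τ = 13.8

For Normal(μ,σ), the p-quantile is μ + z_p·σ. Here z_{0.13} = -1.126, z_{0.84} = 0.9945.
So -0.23 = μ − 1.126σ and 0.34 = μ + 0.9945σ.
Subtracting: σ = (0.34 − -0.23)/(0.9945 − (-1.126)) = 0.269.
Then μ = -0.23 − (-1.126)·0.269 = 0.073.
Precision τ = 1/σ² = 1/0.2688² = 13.8.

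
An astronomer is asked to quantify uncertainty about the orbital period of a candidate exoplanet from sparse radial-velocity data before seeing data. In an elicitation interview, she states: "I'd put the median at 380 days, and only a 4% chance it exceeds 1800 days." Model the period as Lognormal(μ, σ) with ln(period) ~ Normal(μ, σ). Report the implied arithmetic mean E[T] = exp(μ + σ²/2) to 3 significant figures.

E[T] ≈ 564 days

If T ~ Lognormal(μ,σ) then ln T ~ Normal(μ,σ), so the p-quantile of ln T is μ + z_p·σ.
ln(380) = 5.94 and ln(1800) = 7.496; z_{0.5} = 0, z_{0.96} = 1.751.
σ = (7.496 − 5.94)/(1.751 − (0)) = 0.888.
μ = 5.94 − (0)·0.888 = 5.940.
E[T] = exp(μ + σ²/2) = exp(5.940 + 0.3947) = 564 days.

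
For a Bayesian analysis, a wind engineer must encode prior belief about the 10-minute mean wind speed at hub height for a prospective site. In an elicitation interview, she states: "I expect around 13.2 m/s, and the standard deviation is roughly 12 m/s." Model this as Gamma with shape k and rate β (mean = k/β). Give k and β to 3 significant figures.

k ≈ 1.21, β ≈ 0.0917

For Gamma(k, rate β): mean = k/β, variance = k/β², so CV = 1/√k.
CV = SD/mean = 12/13.2 = 0.9091, hence k = 1/CV² = 1.21.
Then β = k/mean = 1.21/13.2 = 0.0917.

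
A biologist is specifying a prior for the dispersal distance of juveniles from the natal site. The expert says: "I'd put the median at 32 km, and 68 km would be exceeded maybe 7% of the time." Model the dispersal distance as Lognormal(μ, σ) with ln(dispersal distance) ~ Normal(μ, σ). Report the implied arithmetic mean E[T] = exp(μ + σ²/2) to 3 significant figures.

E[T] ≈ 36.5 km

If T ~ Lognormal(μ,σ) then ln T ~ Normal(μ,σ), so the p-quantile of ln T is μ + z_p·σ.
ln(32) = 3.466 and ln(68) = 4.22; z_{0.5} = 0, z_{0.93} = 1.476.
σ = (4.22 − 3.466)/(1.476 − (0)) = 0.511.
μ = 3.466 − (0)·0.511 = 3.466.
E[T] = exp(μ + σ²/2) = exp(3.466 + 0.1304) = 36.5 km.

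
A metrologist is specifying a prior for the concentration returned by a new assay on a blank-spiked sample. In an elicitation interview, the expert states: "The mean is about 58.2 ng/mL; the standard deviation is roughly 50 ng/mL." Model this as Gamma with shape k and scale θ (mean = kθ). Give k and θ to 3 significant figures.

For Gamma(k, scale θ): mean = kθ, variance = kθ², so CV = 1/√k.
CV = SD/mean = 50/58.2 = 0.8591, hence k = 1/CV² = 1.35.
Then θ = mean/k = 58.2/1.35 = 43.

k ≈ 1.35, θ ≈ 43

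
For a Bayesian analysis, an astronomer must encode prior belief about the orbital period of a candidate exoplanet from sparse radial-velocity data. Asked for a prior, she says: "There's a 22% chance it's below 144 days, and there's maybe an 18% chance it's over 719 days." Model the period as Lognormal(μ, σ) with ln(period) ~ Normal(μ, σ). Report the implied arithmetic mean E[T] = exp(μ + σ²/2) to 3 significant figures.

E[T] ≈ 473 days

If T ~ Lognormal(μ,σ) then ln T ~ Normal(μ,σ), so the p-quantile of ln T is μ + z_p·σ.
ln(144) = 4.97 and ln(719) = 6.578; z_{0.22} = -0.7722, z_{0.82} = 0.9154.
σ = (6.578 − 4.97)/(0.9154 − (-0.7722)) = 0.953.
μ = 4.97 − (-0.7722)·0.953 = 5.706.
E[T] = exp(μ + σ²/2) = exp(5.706 + 0.4540) = 473 days.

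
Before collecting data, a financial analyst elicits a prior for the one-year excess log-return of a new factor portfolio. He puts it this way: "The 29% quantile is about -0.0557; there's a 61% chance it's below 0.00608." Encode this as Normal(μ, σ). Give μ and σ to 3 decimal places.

μ = -0.015, σ = 0.074

The p-quantile of Normal(μ,σ) is μ + z_p·σ, with z_{0.29} = -0.5534 and z_{0.61} = 0.2793.
Eliminate σ: μ = (z₂·x₁ − z₁·x₂)/(z₂ − z₁) = (0.2793·-0.0557 − (-0.5534)·0.00608)/0.8327 = -0.015.
Then σ = (x₂ − x₁)/(z₂ − z₁) = (0.00608 − -0.0557)/0.8327 = 0.074.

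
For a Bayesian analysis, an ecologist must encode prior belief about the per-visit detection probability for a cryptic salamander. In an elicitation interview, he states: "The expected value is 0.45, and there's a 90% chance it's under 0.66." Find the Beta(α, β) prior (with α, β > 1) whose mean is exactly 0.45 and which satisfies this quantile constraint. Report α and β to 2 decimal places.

With mean 0.45 fixed, write α = 0.45s, β = 0.55s where s = α+β.
Need P(θ < 0.66) = 0.9 under Beta(0.45s, 0.55s). Normal approximation: (q−m)/√(m(1−m)/s) ≈ z_{0.9} = 1.28, so s ≈ 0.45·0.55·(1.28)²/(0.66−0.45)² = 9.2.
At s = 9.2: P(θ<0.66) ≈ 0.902. Adjusting to match 0.9 gives s ≈ 9.08.
So α = 0.45·9.08 ≈ 4.09, β = 0.55·9.08 ≈ 4.99.

α ≈ 4.09, β ≈ 4.99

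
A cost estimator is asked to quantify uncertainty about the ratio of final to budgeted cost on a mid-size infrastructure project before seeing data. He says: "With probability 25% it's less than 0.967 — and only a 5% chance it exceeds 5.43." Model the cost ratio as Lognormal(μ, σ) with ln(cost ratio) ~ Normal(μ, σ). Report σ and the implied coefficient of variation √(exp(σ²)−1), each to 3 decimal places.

If T ~ Lognormal(μ,σ) then ln T ~ Normal(μ,σ), so the p-quantile of ln T is μ + z_p·σ.
ln(0.967) = -0.03356 and ln(5.43) = 1.692; z_{0.25} = -0.6745, z_{0.95} = 1.645.
σ = (1.692 − -0.03356)/(1.645 − (-0.6745)) = 0.744.
μ = -0.03356 − (-0.6745)·0.744 = 0.468.
CV = √(exp(σ²)−1) = √(exp(0.5535)−1) = 0.860.

σ ≈ 0.744, CV ≈ 0.860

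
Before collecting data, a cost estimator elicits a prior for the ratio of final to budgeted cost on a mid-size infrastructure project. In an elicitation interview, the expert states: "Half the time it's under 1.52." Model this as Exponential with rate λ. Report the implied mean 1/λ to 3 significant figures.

mean ≈ 2.19

Exponential median = ln 2 / λ, so λ = ln 2 / 1.52 = 0.456.
Mean = 1/λ = 2.19.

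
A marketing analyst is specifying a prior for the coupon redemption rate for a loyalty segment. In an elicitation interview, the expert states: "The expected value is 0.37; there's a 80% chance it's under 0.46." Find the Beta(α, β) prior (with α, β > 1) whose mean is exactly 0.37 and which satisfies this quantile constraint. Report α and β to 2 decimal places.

α ≈ 7.36, β ≈ 12.53

With mean 0.37 fixed, write α = 0.37s, β = 0.63s where s = α+β.
Need P(θ < 0.46) = 0.8 under Beta(0.37s, 0.63s). Normal approximation: (q−m)/√(m(1−m)/s) ≈ z_{0.8} = 0.842, so s ≈ 0.37·0.63·(0.842)²/(0.46−0.37)² = 20.4.
At s = 20.4: P(θ<0.46) ≈ 0.803. Adjusting to match 0.8 gives s ≈ 19.89.
So α = 0.37·19.89 ≈ 7.36, β = 0.63·19.89 ≈ 12.53.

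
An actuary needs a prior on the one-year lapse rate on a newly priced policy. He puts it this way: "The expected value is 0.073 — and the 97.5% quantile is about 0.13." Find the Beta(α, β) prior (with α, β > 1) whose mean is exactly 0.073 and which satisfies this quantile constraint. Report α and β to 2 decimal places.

α ≈ 7.58, β ≈ 96.22

With mean 0.073 fixed, write α = 0.073s, β = 0.927s where s = α+β.
Need P(θ < 0.13) = 0.975 under Beta(0.073s, 0.927s). Normal approximation: (q−m)/√(m(1−m)/s) ≈ z_{0.975} = 1.96, so s ≈ 0.073·0.927·(1.96)²/(0.13−0.073)² = 80.0.
At s = 80.0: P(θ<0.13) ≈ 0.960. Adjusting to match 0.975 gives s ≈ 103.80.
So α = 0.073·103.80 ≈ 7.58, β = 0.927·103.80 ≈ 96.22.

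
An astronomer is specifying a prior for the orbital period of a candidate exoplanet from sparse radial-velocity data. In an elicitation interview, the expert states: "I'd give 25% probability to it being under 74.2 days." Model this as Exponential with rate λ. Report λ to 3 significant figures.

λ ≈ 0.00388

P(T < 74.2) = 1 − e^(−λ·74.2) = 0.25, so λ = −ln(1−0.25)/74.2 = −ln(0.75)/74.2 = 0.00388.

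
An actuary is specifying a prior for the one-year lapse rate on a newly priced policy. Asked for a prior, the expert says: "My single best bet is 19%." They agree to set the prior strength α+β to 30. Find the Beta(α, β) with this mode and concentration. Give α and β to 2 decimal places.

α = 6.32, β = 23.68

For α,β > 1 the Beta mode is (α−1)/(α+β−2). With α+β = 30, the mode is (α−1)/28.
Set (α−1)/28 = 0.19 → α = 1 + 0.19·28 = 6.32.
β = 30 − α = 23.68.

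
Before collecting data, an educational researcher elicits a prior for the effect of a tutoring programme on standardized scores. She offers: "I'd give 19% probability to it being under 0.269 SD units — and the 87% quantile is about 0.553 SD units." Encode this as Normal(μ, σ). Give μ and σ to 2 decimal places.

μ = 0.39, σ = 0.14

For Normal(μ,σ), the p-quantile is μ + z_p·σ. Here z_{0.19} = -0.8779, z_{0.87} = 1.126.
So 0.269 = μ − 0.8779σ and 0.553 = μ + 1.126σ.
Subtracting: σ = (0.553 − 0.269)/(1.126 − (-0.8779)) = 0.14.
Then μ = 0.269 − (-0.8779)·0.14 = 0.39.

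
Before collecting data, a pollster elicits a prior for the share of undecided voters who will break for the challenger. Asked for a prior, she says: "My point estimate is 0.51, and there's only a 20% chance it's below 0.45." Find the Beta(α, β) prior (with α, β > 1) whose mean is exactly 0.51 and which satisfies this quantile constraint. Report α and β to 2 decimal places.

α ≈ 25.12, β ≈ 24.13

With mean 0.51 fixed, write α = 0.51s, β = 0.49s where s = α+β.
Need P(θ < 0.45) = 0.2 under Beta(0.51s, 0.49s). Normal approximation: (q−m)/√(m(1−m)/s) ≈ z_{0.2} = -0.842, so s ≈ 0.51·0.49·(-0.842)²/(0.45−0.51)² = 49.2.
At s = 49.2: P(θ<0.45) ≈ 0.200. Adjusting to match 0.2 gives s ≈ 49.25.
So α = 0.51·49.25 ≈ 25.12, β = 0.49·49.25 ≈ 24.13.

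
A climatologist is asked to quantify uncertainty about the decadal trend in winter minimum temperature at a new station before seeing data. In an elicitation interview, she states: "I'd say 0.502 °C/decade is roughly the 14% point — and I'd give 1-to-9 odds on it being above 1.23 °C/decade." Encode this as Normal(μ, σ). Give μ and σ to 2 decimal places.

For Normal(μ,σ), the p-quantile is μ + z_p·σ. Here z_{0.14} = -1.08, z_{0.9} = 1.282.
So 0.502 = μ − 1.08σ and 1.23 = μ + 1.282σ.
Subtracting: σ = (1.23 − 0.502)/(1.282 − (-1.08)) = 0.31.
Then μ = 0.502 − (-1.08)·0.31 = 0.83.

μ = 0.83, σ = 0.31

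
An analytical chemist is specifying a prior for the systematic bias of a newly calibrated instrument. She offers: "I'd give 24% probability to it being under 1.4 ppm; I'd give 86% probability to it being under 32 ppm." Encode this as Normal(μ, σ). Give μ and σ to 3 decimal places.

The p-quantile of Normal(μ,σ) is μ + z_p·σ, with z_{0.24} = -0.7063 and z_{0.86} = 1.08.
Eliminate σ: μ = (z₂·x₁ − z₁·x₂)/(z₂ − z₁) = (1.08·1.4 − (-0.7063)·32)/1.787 = 13.497.
Then σ = (x₂ − x₁)/(z₂ − z₁) = (32 − 1.4)/1.787 = 17.127.

μ = 13.497, σ = 17.127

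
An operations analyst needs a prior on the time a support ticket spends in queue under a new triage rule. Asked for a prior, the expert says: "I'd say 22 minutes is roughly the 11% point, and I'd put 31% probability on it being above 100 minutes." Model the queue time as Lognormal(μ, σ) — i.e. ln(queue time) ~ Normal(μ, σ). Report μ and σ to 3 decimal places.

μ ≈ 4.169, σ ≈ 0.879

If T ~ Lognormal(μ,σ) then ln T ~ Normal(μ,σ), so the p-quantile of ln T is μ + z_p·σ.
ln(22) = 3.091 and ln(100) = 4.605; z_{0.11} = -1.227, z_{0.69} = 0.4959.
σ = (4.605 − 3.091)/(0.4959 − (-1.227)) = 0.879.
μ = 3.091 − (-1.227)·0.879 = 4.169.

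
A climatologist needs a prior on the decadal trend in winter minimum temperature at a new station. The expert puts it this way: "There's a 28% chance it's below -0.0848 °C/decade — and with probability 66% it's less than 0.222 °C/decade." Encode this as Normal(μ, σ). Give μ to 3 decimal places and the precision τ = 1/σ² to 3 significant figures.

μ = 0.095, τ = 10.5

For Normal(μ,σ), the p-quantile is μ + z_p·σ. Here z_{0.28} = -0.5828, z_{0.66} = 0.4125.
So -0.0848 = μ − 0.5828σ and 0.222 = μ + 0.4125σ.
Subtracting: σ = (0.222 − -0.0848)/(0.4125 − (-0.5828)) = 0.308.
Then μ = -0.0848 − (-0.5828)·0.308 = 0.095.
Precision τ = 1/σ² = 1/0.3082² = 10.5.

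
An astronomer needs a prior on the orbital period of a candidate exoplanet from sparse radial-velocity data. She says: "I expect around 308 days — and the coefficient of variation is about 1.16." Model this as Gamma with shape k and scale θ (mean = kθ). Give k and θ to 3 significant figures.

k ≈ 0.743, θ ≈ 414

For Gamma(k, scale θ): mean = kθ, variance = kθ², so CV = 1/√k.
CV = 1.16, hence k = 1/CV² = 0.743.
Then θ = mean/k = 308/0.743 = 414.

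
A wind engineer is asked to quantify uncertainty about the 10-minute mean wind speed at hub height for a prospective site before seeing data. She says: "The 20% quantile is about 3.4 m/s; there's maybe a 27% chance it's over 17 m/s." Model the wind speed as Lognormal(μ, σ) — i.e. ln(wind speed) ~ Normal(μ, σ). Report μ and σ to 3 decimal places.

If T ~ Lognormal(μ,σ) then ln T ~ Normal(μ,σ), so the p-quantile of ln T is μ + z_p·σ.
ln(3.4) = 1.224 and ln(17) = 2.833; z_{0.2} = -0.8416, z_{0.73} = 0.6128.
σ = (2.833 − 1.224)/(0.6128 − (-0.8416)) = 1.107.
μ = 1.224 − (-0.8416)·1.107 = 2.155.

μ ≈ 2.155, σ ≈ 1.107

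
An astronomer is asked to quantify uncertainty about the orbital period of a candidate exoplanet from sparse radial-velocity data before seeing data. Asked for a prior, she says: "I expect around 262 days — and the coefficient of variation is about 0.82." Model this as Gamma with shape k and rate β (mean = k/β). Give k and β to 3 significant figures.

For Gamma(k, rate β): mean = k/β, variance = k/β², so CV = 1/√k.
CV = 0.82, hence k = 1/CV² = 1.49.
Then β = k/mean = 1.49/262 = 0.00568.

k ≈ 1.49, β ≈ 0.00568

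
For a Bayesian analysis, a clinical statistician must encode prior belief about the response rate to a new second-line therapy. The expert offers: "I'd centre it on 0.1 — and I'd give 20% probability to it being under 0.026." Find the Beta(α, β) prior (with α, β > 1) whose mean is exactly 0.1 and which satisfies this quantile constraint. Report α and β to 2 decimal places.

α ≈ 1.06, β ≈ 9.50

With mean 0.1 fixed, write α = 0.1s, β = 0.9s where s = α+β.
Need P(θ < 0.026) = 0.2 under Beta(0.1s, 0.9s). Normal approximation: (q−m)/√(m(1−m)/s) ≈ z_{0.2} = -0.842, so s ≈ 0.1·0.9·(-0.842)²/(0.026−0.1)² = 11.6.
At s = 11.6: P(θ<0.026) ≈ 0.180. Adjusting to match 0.2 gives s ≈ 10.55.
So α = 0.1·10.55 ≈ 1.06, β = 0.9·10.55 ≈ 9.50.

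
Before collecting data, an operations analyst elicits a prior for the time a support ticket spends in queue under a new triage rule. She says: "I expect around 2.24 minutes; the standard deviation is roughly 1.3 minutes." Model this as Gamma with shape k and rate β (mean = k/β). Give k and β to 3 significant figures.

For Gamma(k, rate β): mean = k/β, variance = k/β², so CV = 1/√k.
CV = SD/mean = 1.3/2.24 = 0.5804, hence k = 1/CV² = 2.97.
Then β = k/mean = 2.97/2.24 = 1.33.

k ≈ 2.97, β ≈ 1.33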